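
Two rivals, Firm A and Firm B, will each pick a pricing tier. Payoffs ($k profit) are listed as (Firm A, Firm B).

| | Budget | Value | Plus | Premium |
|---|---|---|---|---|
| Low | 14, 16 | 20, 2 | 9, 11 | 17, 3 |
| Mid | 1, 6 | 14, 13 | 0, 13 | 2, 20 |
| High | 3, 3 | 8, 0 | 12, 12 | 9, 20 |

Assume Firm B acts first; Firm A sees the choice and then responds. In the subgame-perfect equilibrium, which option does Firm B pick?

Budget

Work backward from Firm A's decision.
- Budget: BR = Low, leader payoff 16.
- Value: BR = Low, leader payoff 2.
- Plus: BR = High, leader payoff 12.
- Premium: BR = Low, leader payoff 3.
Among 16, 2, 12, 3, the best is 16 at Budget. Subgame-perfect outcome: (Low, Budget) with payoffs (14, 16).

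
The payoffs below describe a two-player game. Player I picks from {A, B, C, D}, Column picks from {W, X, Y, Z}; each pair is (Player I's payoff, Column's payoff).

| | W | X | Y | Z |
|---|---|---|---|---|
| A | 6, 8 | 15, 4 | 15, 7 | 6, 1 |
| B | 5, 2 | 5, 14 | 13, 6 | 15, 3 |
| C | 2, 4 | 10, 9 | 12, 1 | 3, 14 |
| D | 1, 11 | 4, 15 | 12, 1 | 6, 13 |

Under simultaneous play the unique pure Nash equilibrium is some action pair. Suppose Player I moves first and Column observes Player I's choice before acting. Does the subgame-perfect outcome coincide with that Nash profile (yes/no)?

yes

Column best-responds to each possible Player I move:
- A: BR = W, leader payoff 6.
- B: BR = X, leader payoff 5.
- C: BR = Z, leader payoff 3.
- D: BR = X, leader payoff 4.
Maximizing over 6, 5, 3, 4, Player I chooses A. Subgame-perfect outcome: (A, W) with payoffs (6, 8).
Under simultaneous play:
Player I's best replies: W→A; X→A; Y→A; Z→B.
Column's best replies: A→W; B→X; C→Z; D→X.
The unique mutual best reply is (A, W), giving (6, 8).
Sequential outcome (A, W) coincides with the Nash profile (A, W).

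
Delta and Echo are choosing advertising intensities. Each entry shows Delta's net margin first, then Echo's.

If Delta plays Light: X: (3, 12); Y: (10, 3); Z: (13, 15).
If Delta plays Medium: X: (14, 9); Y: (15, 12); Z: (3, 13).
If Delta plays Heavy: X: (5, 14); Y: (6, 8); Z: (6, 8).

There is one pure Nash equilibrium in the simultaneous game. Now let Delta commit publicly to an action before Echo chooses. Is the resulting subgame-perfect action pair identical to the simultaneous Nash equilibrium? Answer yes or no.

Work backward from Echo's decision.
- Light → Echo plays Z (best of 12, 3, 15); Delta gets 13.
- Medium → Echo plays Z (best of 9, 12, 13); Delta gets 3.
- Heavy → Echo plays X (best of 14, 8, 8); Delta gets 5.
Among 13, 3, 5, the best is 13 at Light. Subgame-perfect outcome: (Light, Z) with payoffs (13, 15).
Now find the simultaneous Nash equilibrium.
Delta's best replies: X→Medium; Y→Medium; Z→Light.
Echo's best replies: Light→Z; Medium→Z; Heavy→X.
The unique mutual best reply is (Light, Z), giving (13, 15).
Sequential outcome (Light, Z) coincides with the Nash profile (Light, Z).

yes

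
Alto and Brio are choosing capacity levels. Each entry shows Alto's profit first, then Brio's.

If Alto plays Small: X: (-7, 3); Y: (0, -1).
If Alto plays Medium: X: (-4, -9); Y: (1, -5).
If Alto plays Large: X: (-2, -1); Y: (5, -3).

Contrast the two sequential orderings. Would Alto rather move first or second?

first

If Alto leads: Brio's best replies are Small→X, Medium→Y, Large→X; Alto's induced payoffs -7, 1, -2; outcome (Medium, Y), payoffs (1, -5).
If Brio leads: Alto's best replies are X→Large, Y→Large; Brio's induced payoffs -1, -3; outcome (Large, X), payoffs (-2, -1).
Alto gets 1 moving first and -2 moving second, so Alto prefers to move first.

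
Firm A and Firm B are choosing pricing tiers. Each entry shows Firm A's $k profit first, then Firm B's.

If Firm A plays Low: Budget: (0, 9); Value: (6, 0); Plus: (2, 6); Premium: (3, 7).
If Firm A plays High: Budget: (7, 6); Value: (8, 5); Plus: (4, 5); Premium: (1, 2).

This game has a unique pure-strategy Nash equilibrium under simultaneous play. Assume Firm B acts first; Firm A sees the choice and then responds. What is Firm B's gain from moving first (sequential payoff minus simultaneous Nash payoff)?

Solve by backward induction (Firm B leads).
- Budget → Firm A plays High (best of 0, 7); Firm B gets 6.
- Value → Firm A plays High (best of 6, 8); Firm B gets 5.
- Plus → Firm A plays High (best of 2, 4); Firm B gets 5.
- Premium → Firm A plays Low (best of 3, 1); Firm B gets 7.
Among 6, 5, 5, 7, the best is 7 at Premium. Subgame-perfect outcome: (Low, Premium) with payoffs (3, 7).
For the simultaneous game, intersect best replies.
Firm A's best replies: Budget→High; Value→High; Plus→High; Premium→Low.
Firm B's best replies: Low→Budget; High→Budget.
Only (High, Budget) has each player best-responding; Nash payoffs (7, 6).
Firm B's commitment gain: 7 − 6 = 1.

1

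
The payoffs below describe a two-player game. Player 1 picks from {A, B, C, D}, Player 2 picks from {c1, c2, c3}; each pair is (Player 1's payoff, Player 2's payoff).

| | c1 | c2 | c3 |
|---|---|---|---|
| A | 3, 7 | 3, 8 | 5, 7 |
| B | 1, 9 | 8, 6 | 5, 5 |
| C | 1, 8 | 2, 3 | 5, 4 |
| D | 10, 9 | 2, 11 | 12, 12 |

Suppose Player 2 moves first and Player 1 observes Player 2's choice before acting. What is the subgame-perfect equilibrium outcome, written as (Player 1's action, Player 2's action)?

Player 1 best-responds to each possible Player 2 move:
- c1: BR = D, leader payoff 9.
- c2: BR = B, leader payoff 6.
- c3: BR = D, leader payoff 12.
Player 2's induced payoffs are 9, 6, 12, so Player 2 commits to c3. Subgame-perfect outcome: (D, c3) with payoffs (12, 12).

(D, c3)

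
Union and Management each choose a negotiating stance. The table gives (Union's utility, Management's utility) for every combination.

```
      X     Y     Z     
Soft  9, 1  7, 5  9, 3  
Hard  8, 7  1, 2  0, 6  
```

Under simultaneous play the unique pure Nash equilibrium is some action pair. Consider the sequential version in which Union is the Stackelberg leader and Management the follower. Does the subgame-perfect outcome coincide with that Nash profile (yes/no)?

Solve by backward induction (Union leads).
- Soft: Management compares 1, 5, 3 and picks Y; Union would get 7.
- Hard: Management compares 7, 2, 6 and picks X; Union would get 8.
Maximizing over 7, 8, Union chooses Hard. Subgame-perfect outcome: (Hard, X) with payoffs (8, 7).
For the simultaneous game, intersect best replies.
Union's best replies: X→Soft; Y→Soft; Z→Soft.
Management's best replies: Soft→Y; Hard→X.
Only (Soft, Y) has each player best-responding; Nash payoffs (7, 5).
Sequential outcome (Hard, X) differs from the Nash profile (Soft, Y).

no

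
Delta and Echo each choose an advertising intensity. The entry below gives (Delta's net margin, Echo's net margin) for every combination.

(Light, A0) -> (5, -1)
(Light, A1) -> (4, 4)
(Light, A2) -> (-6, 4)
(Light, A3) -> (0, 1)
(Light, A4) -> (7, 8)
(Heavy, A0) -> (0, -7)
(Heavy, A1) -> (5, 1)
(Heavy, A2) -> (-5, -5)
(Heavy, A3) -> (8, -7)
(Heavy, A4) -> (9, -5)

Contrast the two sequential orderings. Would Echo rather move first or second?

If Delta leads: Echo's best replies are Light→A4, Heavy→A1; Delta's induced payoffs 7, 5; outcome (Light, A4), payoffs (7, 8).
If Echo leads: Delta's best replies are A0→Light, A1→Heavy, A2→Heavy, A3→Heavy, A4→Heavy; Echo's induced payoffs -1, 1, -5, -7, -5; outcome (Heavy, A1), payoffs (5, 1).
Echo gets 1 moving first and 8 moving second, so Echo prefers to move second.

second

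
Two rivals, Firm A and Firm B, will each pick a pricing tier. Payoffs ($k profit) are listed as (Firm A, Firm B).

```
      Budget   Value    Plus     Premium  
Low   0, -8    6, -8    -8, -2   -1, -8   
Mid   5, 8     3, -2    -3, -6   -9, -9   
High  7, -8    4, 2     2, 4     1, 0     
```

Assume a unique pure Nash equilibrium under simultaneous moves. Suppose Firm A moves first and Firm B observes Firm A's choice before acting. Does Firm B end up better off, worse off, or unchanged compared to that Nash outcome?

Solve by backward induction (Firm A leads).
- Low → Firm B plays Plus (best of -8, -8, -2, -8); Firm A gets -8.
- Mid → Firm B plays Budget (best of 8, -2, -6, -9); Firm A gets 5.
- High → Firm B plays Plus (best of -8, 2, 4, 0); Firm A gets 2.
Maximizing over -8, 5, 2, Firm A chooses Mid. Subgame-perfect outcome: (Mid, Budget) with payoffs (5, 8).
Now find the simultaneous Nash equilibrium.
Firm A's best replies: Budget→High; Value→Low; Plus→High; Premium→High.
Firm B's best replies: Low→Plus; Mid→Budget; High→Plus.
The unique mutual best reply is (High, Plus), giving (2, 4).
Firm B earns 8 sequentially versus 4 at the Nash outcome: better off.

better off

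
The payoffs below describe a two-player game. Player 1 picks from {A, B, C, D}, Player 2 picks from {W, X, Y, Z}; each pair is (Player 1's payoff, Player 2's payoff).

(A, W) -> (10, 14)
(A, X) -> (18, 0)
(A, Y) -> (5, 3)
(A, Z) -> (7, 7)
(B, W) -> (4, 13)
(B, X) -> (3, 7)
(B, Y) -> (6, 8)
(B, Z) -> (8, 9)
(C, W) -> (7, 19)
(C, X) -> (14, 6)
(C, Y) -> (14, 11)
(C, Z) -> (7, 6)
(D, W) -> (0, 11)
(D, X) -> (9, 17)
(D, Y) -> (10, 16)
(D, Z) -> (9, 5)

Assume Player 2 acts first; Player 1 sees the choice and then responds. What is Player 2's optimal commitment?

W

Backward induction with Player 2 moving first.
- W → Player 1 plays A (best of 10, 4, 7, 0); Player 2 gets 14.
- X → Player 1 plays A (best of 18, 3, 14, 9); Player 2 gets 0.
- Y → Player 1 plays C (best of 5, 6, 14, 10); Player 2 gets 11.
- Z → Player 1 plays D (best of 7, 8, 7, 9); Player 2 gets 5.
Player 2's induced payoffs are 14, 0, 11, 5, so Player 2 commits to W. Subgame-perfect outcome: (A, W) with payoffs (10, 14).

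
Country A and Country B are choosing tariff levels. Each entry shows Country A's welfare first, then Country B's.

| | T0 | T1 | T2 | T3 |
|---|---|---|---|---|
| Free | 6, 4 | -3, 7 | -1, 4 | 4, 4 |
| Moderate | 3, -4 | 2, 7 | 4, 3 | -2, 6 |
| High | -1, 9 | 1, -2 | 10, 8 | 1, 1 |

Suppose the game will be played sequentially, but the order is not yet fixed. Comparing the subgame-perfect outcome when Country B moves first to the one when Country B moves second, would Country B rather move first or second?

If Country A leads: Country B's best replies are Free→T1, Moderate→T1, High→T0; Country A's induced payoffs -3, 2, -1; outcome (Moderate, T1), payoffs (2, 7).
If Country B leads: Country A's best replies are T0→Free, T1→Moderate, T2→High, T3→Free; Country B's induced payoffs 4, 7, 8, 4; outcome (High, T2), payoffs (10, 8).
Country B gets 8 moving first and 7 moving second, so Country B prefers to move first.

first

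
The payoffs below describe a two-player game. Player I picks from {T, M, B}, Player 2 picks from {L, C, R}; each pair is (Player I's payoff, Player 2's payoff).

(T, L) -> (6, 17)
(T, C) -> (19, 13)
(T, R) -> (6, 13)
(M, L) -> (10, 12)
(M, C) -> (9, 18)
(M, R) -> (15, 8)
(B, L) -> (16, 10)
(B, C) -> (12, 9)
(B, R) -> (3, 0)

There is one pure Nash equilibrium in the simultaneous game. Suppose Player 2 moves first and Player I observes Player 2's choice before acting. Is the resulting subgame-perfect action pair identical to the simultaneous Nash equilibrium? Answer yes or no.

Work backward from Player I's decision.
- L → Player I plays B (best of 6, 10, 16); Player 2 gets 10.
- C → Player I plays T (best of 19, 9, 12); Player 2 gets 13.
- R → Player I plays M (best of 6, 15, 3); Player 2 gets 8.
Maximizing over 10, 13, 8, Player 2 chooses C. Subgame-perfect outcome: (T, C) with payoffs (19, 13).
Under simultaneous play:
Player I's best replies: L→B; C→T; R→M.
Player 2's best replies: T→L; M→C; B→L.
Only (B, L) has each player best-responding; Nash payoffs (16, 10).
Sequential outcome (T, C) differs from the Nash profile (B, L).

no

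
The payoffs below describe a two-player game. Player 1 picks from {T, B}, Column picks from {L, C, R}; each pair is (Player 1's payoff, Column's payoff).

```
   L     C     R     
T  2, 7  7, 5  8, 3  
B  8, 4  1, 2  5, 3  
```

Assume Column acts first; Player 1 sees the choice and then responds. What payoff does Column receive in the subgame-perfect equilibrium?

5

Work backward from Player 1's decision.
- L: BR = B, leader payoff 4.
- C: BR = T, leader payoff 5.
- R: BR = T, leader payoff 3.
Column's induced payoffs are 4, 5, 3, so Column commits to C. Subgame-perfect outcome: (T, C) with payoffs (7, 5).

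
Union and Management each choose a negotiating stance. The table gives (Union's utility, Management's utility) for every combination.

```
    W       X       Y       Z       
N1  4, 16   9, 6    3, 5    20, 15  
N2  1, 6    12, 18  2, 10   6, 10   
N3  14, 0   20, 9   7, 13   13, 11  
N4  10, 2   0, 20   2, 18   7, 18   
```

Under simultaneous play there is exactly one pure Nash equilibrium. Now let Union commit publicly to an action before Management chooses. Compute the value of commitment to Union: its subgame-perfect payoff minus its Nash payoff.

5

Management best-responds to each possible Union move:
- N1 → Management plays W (best of 16, 6, 5, 15); Union gets 4.
- N2 → Management plays X (best of 6, 18, 10, 10); Union gets 12.
- N3 → Management plays Y (best of 0, 9, 13, 11); Union gets 7.
- N4 → Management plays X (best of 2, 20, 18, 18); Union gets 0.
Among 4, 12, 7, 0, the best is 12 at N2. Subgame-perfect outcome: (N2, X) with payoffs (12, 18).
Under simultaneous play:
Union's best replies: W→N3; X→N3; Y→N3; Z→N1.
Management's best replies: N1→W; N2→X; N3→Y; N4→X.
The unique mutual best reply is (N3, Y), giving (7, 13).
Union's commitment gain: 12 − 7 = 5.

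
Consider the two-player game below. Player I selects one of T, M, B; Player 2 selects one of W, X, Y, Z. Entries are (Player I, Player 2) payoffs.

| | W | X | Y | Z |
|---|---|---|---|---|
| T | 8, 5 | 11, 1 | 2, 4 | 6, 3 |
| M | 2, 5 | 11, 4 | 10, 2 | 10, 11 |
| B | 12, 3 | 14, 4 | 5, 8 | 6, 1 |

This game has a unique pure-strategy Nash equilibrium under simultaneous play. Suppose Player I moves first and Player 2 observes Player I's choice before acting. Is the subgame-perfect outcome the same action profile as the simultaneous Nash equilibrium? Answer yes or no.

Backward induction with Player I moving first.
- T: BR = W, leader payoff 8.
- M: BR = Z, leader payoff 10.
- B: BR = Y, leader payoff 5.
Maximizing over 8, 10, 5, Player I chooses M. Subgame-perfect outcome: (M, Z) with payoffs (10, 11).
Now find the simultaneous Nash equilibrium.
Player I's best replies: W→B; X→B; Y→M; Z→M.
Player 2's best replies: T→W; M→Z; B→Y.
Only (M, Z) has each player best-responding; Nash payoffs (10, 11).
Sequential outcome (M, Z) coincides with the Nash profile (M, Z).

yes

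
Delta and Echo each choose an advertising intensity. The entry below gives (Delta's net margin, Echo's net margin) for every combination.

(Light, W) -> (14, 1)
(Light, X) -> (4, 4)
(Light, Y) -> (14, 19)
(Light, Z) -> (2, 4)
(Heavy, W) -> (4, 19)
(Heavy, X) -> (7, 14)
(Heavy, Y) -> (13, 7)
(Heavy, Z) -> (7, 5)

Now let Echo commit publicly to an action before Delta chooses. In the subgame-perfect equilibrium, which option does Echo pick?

Y

Solve by backward induction (Echo leads).
- W: Delta compares 14, 4 and picks Light; Echo would get 1.
- X: Delta compares 4, 7 and picks Heavy; Echo would get 14.
- Y: Delta compares 14, 13 and picks Light; Echo would get 19.
- Z: Delta compares 2, 7 and picks Heavy; Echo would get 5.
Echo's induced payoffs are 1, 14, 19, 5, so Echo commits to Y. Subgame-perfect outcome: (Light, Y) with payoffs (14, 19).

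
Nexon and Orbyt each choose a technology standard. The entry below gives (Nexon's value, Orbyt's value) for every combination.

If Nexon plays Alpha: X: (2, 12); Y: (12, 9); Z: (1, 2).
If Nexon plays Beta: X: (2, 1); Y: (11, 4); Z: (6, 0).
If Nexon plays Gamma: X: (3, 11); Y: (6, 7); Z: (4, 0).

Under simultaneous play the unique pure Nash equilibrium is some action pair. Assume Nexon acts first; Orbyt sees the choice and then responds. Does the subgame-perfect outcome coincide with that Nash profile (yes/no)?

no

Work backward from Orbyt's decision.
- Alpha: Orbyt compares 12, 9, 2 and picks X; Nexon would get 2.
- Beta: Orbyt compares 1, 4, 0 and picks Y; Nexon would get 11.
- Gamma: Orbyt compares 11, 7, 0 and picks X; Nexon would get 3.
Maximizing over 2, 11, 3, Nexon chooses Beta. Subgame-perfect outcome: (Beta, Y) with payoffs (11, 4).
Now find the simultaneous Nash equilibrium.
Nexon's best replies: X→Gamma; Y→Alpha; Z→Beta.
Orbyt's best replies: Alpha→X; Beta→Y; Gamma→X.
Only (Gamma, X) has each player best-responding; Nash payoffs (3, 11).
Sequential outcome (Beta, Y) differs from the Nash profile (Gamma, X).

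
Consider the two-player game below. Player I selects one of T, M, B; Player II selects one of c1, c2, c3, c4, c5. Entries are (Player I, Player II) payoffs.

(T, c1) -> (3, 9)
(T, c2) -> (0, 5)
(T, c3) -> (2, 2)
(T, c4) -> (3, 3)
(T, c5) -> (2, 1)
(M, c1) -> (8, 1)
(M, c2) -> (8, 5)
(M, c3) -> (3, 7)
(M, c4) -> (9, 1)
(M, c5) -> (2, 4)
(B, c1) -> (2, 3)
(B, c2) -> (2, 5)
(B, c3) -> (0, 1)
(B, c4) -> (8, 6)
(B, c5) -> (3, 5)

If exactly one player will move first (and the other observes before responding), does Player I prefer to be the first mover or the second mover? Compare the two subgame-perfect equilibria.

If Player I leads: Player II's best replies are T→c1, M→c3, B→c4; Player I's induced payoffs 3, 3, 8; outcome (B, c4), payoffs (8, 6).
If Player II leads: Player I's best replies are c1→M, c2→M, c3→M, c4→M, c5→B; Player II's induced payoffs 1, 5, 7, 1, 5; outcome (M, c3), payoffs (3, 7).
Player I gets 8 moving first and 3 moving second, so Player I prefers to move first.

first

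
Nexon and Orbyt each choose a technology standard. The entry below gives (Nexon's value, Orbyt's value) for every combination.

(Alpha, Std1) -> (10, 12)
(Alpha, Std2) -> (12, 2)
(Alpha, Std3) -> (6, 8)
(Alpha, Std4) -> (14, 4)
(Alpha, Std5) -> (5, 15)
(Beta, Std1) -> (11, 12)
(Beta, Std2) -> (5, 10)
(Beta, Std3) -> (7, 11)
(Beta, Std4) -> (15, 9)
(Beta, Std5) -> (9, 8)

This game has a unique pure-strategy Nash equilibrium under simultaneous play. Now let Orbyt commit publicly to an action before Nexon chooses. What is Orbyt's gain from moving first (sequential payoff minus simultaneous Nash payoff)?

Nexon best-responds to each possible Orbyt move:
- Std1: Nexon compares 10, 11 and picks Beta; Orbyt would get 12.
- Std2: Nexon compares 12, 5 and picks Alpha; Orbyt would get 2.
- Std3: Nexon compares 6, 7 and picks Beta; Orbyt would get 11.
- Std4: Nexon compares 14, 15 and picks Beta; Orbyt would get 9.
- Std5: Nexon compares 5, 9 and picks Beta; Orbyt would get 8.
Orbyt's induced payoffs are 12, 2, 11, 9, 8, so Orbyt commits to Std1. Subgame-perfect outcome: (Beta, Std1) with payoffs (11, 12).
Now find the simultaneous Nash equilibrium.
Nexon's best replies: Std1→Beta; Std2→Alpha; Std3→Beta; Std4→Beta; Std5→Beta.
Orbyt's best replies: Alpha→Std5; Beta→Std1.
Only (Beta, Std1) has each player best-responding; Nash payoffs (11, 12).
Orbyt's commitment gain: 12 − 12 = 0.

0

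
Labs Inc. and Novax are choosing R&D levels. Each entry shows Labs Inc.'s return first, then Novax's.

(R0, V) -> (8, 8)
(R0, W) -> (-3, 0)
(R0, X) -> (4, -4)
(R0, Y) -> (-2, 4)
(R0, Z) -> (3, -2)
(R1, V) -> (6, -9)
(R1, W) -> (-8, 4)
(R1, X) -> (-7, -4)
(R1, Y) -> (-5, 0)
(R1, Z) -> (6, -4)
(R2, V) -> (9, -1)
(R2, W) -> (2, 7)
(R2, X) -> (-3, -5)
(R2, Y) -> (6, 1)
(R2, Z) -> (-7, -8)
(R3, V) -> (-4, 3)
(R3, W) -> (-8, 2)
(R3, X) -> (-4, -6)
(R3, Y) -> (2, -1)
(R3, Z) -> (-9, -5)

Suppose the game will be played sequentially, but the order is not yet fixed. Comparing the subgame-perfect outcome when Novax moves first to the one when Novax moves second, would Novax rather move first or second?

second

If Labs Inc. leads: Novax's best replies are R0→V, R1→W, R2→W, R3→V; Labs Inc.'s induced payoffs 8, -8, 2, -4; outcome (R0, V), payoffs (8, 8).
If Novax leads: Labs Inc.'s best replies are V→R2, W→R2, X→R0, Y→R2, Z→R1; Novax's induced payoffs -1, 7, -4, 1, -4; outcome (R2, W), payoffs (2, 7).
Novax gets 7 moving first and 8 moving second, so Novax prefers to move second.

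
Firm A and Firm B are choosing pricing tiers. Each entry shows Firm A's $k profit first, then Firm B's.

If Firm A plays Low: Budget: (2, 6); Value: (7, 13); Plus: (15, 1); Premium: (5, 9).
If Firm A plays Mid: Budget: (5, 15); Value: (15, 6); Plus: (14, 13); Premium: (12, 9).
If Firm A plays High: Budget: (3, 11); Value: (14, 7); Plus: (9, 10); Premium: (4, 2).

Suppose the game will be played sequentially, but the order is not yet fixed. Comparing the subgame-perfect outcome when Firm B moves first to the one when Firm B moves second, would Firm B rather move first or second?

first

If Firm A leads: Firm B's best replies are Low→Value, Mid→Budget, High→Budget; Firm A's induced payoffs 7, 5, 3; outcome (Low, Value), payoffs (7, 13).
If Firm B leads: Firm A's best replies are Budget→Mid, Value→Mid, Plus→Low, Premium→Mid; Firm B's induced payoffs 15, 6, 1, 9; outcome (Mid, Budget), payoffs (5, 15).
Firm B gets 15 moving first and 13 moving second, so Firm B prefers to move first.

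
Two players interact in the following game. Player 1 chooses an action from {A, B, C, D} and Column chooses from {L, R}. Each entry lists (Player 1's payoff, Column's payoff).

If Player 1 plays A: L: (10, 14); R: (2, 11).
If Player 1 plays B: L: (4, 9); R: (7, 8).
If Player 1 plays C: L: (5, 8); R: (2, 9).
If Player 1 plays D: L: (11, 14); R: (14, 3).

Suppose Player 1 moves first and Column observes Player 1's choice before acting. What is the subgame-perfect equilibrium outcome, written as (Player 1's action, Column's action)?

(D, L)

Column best-responds to each possible Player 1 move:
- A: BR = L, leader payoff 10.
- B: BR = L, leader payoff 4.
- C: BR = R, leader payoff 2.
- D: BR = L, leader payoff 11.
Player 1's induced payoffs are 10, 4, 2, 11, so Player 1 commits to D. Subgame-perfect outcome: (D, L) with payoffs (11, 14).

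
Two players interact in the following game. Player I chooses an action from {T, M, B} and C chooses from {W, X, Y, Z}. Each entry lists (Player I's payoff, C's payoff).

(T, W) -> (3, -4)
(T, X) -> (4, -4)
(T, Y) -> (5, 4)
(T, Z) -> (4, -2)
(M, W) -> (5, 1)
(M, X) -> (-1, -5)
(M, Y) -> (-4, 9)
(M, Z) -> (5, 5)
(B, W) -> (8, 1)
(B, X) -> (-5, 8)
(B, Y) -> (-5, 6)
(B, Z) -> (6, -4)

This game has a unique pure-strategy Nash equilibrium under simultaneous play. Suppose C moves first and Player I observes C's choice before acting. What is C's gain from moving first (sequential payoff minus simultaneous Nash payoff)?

0

Solve by backward induction (C leads).
- W: Player I compares 3, 5, 8 and picks B; C would get 1.
- X: Player I compares 4, -1, -5 and picks T; C would get -4.
- Y: Player I compares 5, -4, -5 and picks T; C would get 4.
- Z: Player I compares 4, 5, 6 and picks B; C would get -4.
Among 1, -4, 4, -4, the best is 4 at Y. Subgame-perfect outcome: (T, Y) with payoffs (5, 4).
For the simultaneous game, intersect best replies.
Player I's best replies: W→B; X→T; Y→T; Z→B.
C's best replies: T→Y; M→Y; B→X.
The unique mutual best reply is (T, Y), giving (5, 4).
C's commitment gain: 4 − 4 = 0.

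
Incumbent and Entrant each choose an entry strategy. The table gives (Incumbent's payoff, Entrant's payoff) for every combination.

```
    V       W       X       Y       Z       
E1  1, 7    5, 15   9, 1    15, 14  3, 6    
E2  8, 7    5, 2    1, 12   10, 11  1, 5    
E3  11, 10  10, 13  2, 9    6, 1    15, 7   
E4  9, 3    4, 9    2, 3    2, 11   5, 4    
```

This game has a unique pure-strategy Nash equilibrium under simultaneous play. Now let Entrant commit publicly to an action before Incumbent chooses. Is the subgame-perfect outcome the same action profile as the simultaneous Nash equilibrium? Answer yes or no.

no

Work backward from Incumbent's decision.
- V: Incumbent compares 1, 8, 11, 9 and picks E3; Entrant would get 10.
- W: Incumbent compares 5, 5, 10, 4 and picks E3; Entrant would get 13.
- X: Incumbent compares 9, 1, 2, 2 and picks E1; Entrant would get 1.
- Y: Incumbent compares 15, 10, 6, 2 and picks E1; Entrant would get 14.
- Z: Incumbent compares 3, 1, 15, 5 and picks E3; Entrant would get 7.
Among 10, 13, 1, 14, 7, the best is 14 at Y. Subgame-perfect outcome: (E1, Y) with payoffs (15, 14).
Under simultaneous play:
Incumbent's best replies: V→E3; W→E3; X→E1; Y→E1; Z→E3.
Entrant's best replies: E1→W; E2→X; E3→W; E4→Y.
Only (E3, W) has each player best-responding; Nash payoffs (10, 13).
Sequential outcome (E1, Y) differs from the Nash profile (E3, W).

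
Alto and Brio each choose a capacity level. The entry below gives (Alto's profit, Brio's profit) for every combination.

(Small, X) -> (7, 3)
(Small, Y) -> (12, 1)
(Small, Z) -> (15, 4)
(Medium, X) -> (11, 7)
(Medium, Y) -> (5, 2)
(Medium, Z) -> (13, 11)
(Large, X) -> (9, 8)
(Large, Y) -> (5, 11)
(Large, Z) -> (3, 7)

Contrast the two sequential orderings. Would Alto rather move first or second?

first

If Alto leads: Brio's best replies are Small→Z, Medium→Z, Large→Y; Alto's induced payoffs 15, 13, 5; outcome (Small, Z), payoffs (15, 4).
If Brio leads: Alto's best replies are X→Medium, Y→Small, Z→Small; Brio's induced payoffs 7, 1, 4; outcome (Medium, X), payoffs (11, 7).
Alto gets 15 moving first and 11 moving second, so Alto prefers to move first.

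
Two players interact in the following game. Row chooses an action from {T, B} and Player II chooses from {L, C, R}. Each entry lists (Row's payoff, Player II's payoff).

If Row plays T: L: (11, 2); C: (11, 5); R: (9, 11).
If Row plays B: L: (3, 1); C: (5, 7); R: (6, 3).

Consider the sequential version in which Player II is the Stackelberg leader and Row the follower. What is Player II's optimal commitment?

R

Row best-responds to each possible Player II move:
- L: Row compares 11, 3 and picks T; Player II would get 2.
- C: Row compares 11, 5 and picks T; Player II would get 5.
- R: Row compares 9, 6 and picks T; Player II would get 11.
Maximizing over 2, 5, 11, Player II chooses R. Subgame-perfect outcome: (T, R) with payoffs (9, 11).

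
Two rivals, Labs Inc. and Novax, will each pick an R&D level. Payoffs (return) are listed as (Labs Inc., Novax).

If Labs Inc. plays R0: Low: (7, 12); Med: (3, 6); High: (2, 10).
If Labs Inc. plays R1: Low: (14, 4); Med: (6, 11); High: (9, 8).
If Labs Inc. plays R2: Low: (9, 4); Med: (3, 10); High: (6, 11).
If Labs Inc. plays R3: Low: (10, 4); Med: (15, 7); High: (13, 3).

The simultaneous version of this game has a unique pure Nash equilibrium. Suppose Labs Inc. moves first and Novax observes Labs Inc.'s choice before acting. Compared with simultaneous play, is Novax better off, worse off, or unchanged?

unchanged

Work backward from Novax's decision.
- R0 → Novax plays Low (best of 12, 6, 10); Labs Inc. gets 7.
- R1 → Novax plays Med (best of 4, 11, 8); Labs Inc. gets 6.
- R2 → Novax plays High (best of 4, 10, 11); Labs Inc. gets 6.
- R3 → Novax plays Med (best of 4, 7, 3); Labs Inc. gets 15.
Maximizing over 7, 6, 6, 15, Labs Inc. chooses R3. Subgame-perfect outcome: (R3, Med) with payoffs (15, 7).
For the simultaneous game, intersect best replies.
Labs Inc.'s best replies: Low→R1; Med→R3; High→R3.
Novax's best replies: R0→Low; R1→Med; R2→High; R3→Med.
Only (R3, Med) has each player best-responding; Nash payoffs (15, 7).
Novax earns 7 sequentially versus 7 at the Nash outcome: unchanged.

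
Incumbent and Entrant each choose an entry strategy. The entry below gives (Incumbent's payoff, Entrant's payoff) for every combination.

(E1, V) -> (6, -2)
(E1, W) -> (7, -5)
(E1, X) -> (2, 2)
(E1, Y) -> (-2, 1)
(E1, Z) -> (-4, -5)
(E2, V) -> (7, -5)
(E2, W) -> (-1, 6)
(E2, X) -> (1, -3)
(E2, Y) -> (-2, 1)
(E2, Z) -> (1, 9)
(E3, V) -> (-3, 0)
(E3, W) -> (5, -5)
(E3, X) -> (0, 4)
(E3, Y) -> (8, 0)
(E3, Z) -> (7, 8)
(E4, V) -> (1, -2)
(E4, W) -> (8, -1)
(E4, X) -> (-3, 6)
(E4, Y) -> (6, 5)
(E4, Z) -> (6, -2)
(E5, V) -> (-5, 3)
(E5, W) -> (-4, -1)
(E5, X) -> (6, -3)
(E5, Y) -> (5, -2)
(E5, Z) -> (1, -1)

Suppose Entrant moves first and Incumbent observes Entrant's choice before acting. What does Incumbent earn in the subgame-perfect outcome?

7

Incumbent best-responds to each possible Entrant move:
- V → Incumbent plays E2 (best of 6, 7, -3, 1, -5); Entrant gets -5.
- W → Incumbent plays E4 (best of 7, -1, 5, 8, -4); Entrant gets -1.
- X → Incumbent plays E5 (best of 2, 1, 0, -3, 6); Entrant gets -3.
- Y → Incumbent plays E3 (best of -2, -2, 8, 6, 5); Entrant gets 0.
- Z → Incumbent plays E3 (best of -4, 1, 7, 6, 1); Entrant gets 8.
Maximizing over -5, -1, -3, 0, 8, Entrant chooses Z. Subgame-perfect outcome: (E3, Z) with payoffs (7, 8).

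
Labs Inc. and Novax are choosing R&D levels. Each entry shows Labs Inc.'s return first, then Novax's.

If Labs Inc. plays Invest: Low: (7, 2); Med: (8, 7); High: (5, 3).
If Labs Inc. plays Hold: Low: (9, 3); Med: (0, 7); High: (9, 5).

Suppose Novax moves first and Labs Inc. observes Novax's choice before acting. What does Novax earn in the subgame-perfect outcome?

7

Labs Inc. best-responds to each possible Novax move:
- Low → Labs Inc. plays Hold (best of 7, 9); Novax gets 3.
- Med → Labs Inc. plays Invest (best of 8, 0); Novax gets 7.
- High → Labs Inc. plays Hold (best of 5, 9); Novax gets 5.
Novax's induced payoffs are 3, 7, 5, so Novax commits to Med. Subgame-perfect outcome: (Invest, Med) with payoffs (8, 7).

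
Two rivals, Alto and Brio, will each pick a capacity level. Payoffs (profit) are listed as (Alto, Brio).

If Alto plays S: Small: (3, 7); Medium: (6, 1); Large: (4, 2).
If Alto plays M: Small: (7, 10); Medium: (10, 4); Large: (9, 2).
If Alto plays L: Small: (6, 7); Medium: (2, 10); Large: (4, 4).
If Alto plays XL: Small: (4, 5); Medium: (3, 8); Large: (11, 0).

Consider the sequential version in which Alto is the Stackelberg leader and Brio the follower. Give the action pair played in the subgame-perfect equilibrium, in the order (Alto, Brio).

(M, Small)

Backward induction with Alto moving first.
- S → Brio plays Small (best of 7, 1, 2); Alto gets 3.
- M → Brio plays Small (best of 10, 4, 2); Alto gets 7.
- L → Brio plays Medium (best of 7, 10, 4); Alto gets 2.
- XL → Brio plays Medium (best of 5, 8, 0); Alto gets 3.
Among 3, 7, 2, 3, the best is 7 at M. Subgame-perfect outcome: (M, Small) with payoffs (7, 10).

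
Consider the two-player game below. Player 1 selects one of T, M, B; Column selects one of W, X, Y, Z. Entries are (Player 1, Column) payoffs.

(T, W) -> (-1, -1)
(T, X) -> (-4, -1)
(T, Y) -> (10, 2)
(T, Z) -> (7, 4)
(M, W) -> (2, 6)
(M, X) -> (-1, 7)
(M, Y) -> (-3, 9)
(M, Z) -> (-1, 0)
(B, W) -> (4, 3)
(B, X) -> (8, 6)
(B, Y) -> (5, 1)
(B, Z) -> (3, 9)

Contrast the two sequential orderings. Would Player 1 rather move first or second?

If Player 1 leads: Column's best replies are T→Z, M→Y, B→Z; Player 1's induced payoffs 7, -3, 3; outcome (T, Z), payoffs (7, 4).
If Column leads: Player 1's best replies are W→B, X→B, Y→T, Z→T; Column's induced payoffs 3, 6, 2, 4; outcome (B, X), payoffs (8, 6).
Player 1 gets 7 moving first and 8 moving second, so Player 1 prefers to move second.

second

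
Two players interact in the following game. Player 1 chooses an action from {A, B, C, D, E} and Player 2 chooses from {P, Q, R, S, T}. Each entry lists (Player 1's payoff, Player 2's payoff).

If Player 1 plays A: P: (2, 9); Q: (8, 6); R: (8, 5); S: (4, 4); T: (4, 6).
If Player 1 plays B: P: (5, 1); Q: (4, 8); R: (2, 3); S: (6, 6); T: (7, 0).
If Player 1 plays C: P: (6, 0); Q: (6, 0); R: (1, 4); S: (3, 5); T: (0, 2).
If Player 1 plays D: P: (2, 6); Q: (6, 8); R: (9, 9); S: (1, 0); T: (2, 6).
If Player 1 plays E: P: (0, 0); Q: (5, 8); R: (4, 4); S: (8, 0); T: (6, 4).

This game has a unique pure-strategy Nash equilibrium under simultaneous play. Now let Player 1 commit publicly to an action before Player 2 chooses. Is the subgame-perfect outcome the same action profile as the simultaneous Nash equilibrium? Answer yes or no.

yes

Work backward from Player 2's decision.
- A: BR = P, leader payoff 2.
- B: BR = Q, leader payoff 4.
- C: BR = S, leader payoff 3.
- D: BR = R, leader payoff 9.
- E: BR = Q, leader payoff 5.
Maximizing over 2, 4, 3, 9, 5, Player 1 chooses D. Subgame-perfect outcome: (D, R) with payoffs (9, 9).
Now find the simultaneous Nash equilibrium.
Player 1's best replies: P→C; Q→A; R→D; S→E; T→B.
Player 2's best replies: A→P; B→Q; C→S; D→R; E→Q.
Only (D, R) has each player best-responding; Nash payoffs (9, 9).
Sequential outcome (D, R) coincides with the Nash profile (D, R).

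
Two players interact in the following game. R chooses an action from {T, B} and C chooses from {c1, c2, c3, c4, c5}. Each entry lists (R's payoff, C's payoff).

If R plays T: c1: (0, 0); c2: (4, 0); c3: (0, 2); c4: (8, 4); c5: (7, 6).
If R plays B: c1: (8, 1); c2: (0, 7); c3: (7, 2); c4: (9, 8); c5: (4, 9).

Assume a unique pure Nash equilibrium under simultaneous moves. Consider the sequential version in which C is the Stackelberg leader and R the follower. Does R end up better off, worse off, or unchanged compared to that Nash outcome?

better off

R best-responds to each possible C move:
- c1: R compares 0, 8 and picks B; C would get 1.
- c2: R compares 4, 0 and picks T; C would get 0.
- c3: R compares 0, 7 and picks B; C would get 2.
- c4: R compares 8, 9 and picks B; C would get 8.
- c5: R compares 7, 4 and picks T; C would get 6.
C's induced payoffs are 1, 0, 2, 8, 6, so C commits to c4. Subgame-perfect outcome: (B, c4) with payoffs (9, 8).
For the simultaneous game, intersect best replies.
R's best replies: c1→B; c2→T; c3→B; c4→B; c5→T.
C's best replies: T→c5; B→c5.
Only (T, c5) has each player best-responding; Nash payoffs (7, 6).
R earns 9 sequentially versus 7 at the Nash outcome: better off.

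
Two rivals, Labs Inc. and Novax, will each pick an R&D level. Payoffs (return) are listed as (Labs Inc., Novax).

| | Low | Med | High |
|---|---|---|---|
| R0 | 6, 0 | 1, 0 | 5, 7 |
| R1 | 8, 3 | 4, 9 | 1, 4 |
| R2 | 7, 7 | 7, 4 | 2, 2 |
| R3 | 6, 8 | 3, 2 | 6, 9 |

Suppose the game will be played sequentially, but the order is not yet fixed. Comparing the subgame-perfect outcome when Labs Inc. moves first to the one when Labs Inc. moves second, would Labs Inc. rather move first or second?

first

If Labs Inc. leads: Novax's best replies are R0→High, R1→Med, R2→Low, R3→High; Labs Inc.'s induced payoffs 5, 4, 7, 6; outcome (R2, Low), payoffs (7, 7).
If Novax leads: Labs Inc.'s best replies are Low→R1, Med→R2, High→R3; Novax's induced payoffs 3, 4, 9; outcome (R3, High), payoffs (6, 9).
Labs Inc. gets 7 moving first and 6 moving second, so Labs Inc. prefers to move first.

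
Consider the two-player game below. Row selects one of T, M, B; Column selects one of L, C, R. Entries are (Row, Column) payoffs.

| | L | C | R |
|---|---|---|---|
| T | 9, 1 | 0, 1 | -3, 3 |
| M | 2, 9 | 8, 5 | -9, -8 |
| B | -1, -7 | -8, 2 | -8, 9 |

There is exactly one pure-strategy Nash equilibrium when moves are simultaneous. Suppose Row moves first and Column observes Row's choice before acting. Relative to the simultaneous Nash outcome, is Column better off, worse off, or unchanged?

better off

Backward induction with Row moving first.
- T: Column compares 1, 1, 3 and picks R; Row would get -3.
- M: Column compares 9, 5, -8 and picks L; Row would get 2.
- B: Column compares -7, 2, 9 and picks R; Row would get -8.
Row's induced payoffs are -3, 2, -8, so Row commits to M. Subgame-perfect outcome: (M, L) with payoffs (2, 9).
For the simultaneous game, intersect best replies.
Row's best replies: L→T; C→M; R→T.
Column's best replies: T→R; M→L; B→R.
Only (T, R) has each player best-responding; Nash payoffs (-3, 3).
Column earns 9 sequentially versus 3 at the Nash outcome: better off.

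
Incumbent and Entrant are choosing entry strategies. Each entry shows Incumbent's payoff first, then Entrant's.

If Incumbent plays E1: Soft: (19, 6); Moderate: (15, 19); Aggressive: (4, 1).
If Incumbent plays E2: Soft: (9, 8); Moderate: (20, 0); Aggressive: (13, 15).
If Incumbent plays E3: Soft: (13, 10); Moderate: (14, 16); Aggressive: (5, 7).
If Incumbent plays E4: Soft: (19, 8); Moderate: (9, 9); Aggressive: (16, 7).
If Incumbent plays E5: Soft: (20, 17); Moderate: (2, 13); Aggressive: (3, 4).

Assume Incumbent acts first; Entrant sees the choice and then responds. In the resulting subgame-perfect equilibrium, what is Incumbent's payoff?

20

Backward induction with Incumbent moving first.
- E1: BR = Moderate, leader payoff 15.
- E2: BR = Aggressive, leader payoff 13.
- E3: BR = Moderate, leader payoff 14.
- E4: BR = Moderate, leader payoff 9.
- E5: BR = Soft, leader payoff 20.
Maximizing over 15, 13, 14, 9, 20, Incumbent chooses E5. Subgame-perfect outcome: (E5, Soft) with payoffs (20, 17).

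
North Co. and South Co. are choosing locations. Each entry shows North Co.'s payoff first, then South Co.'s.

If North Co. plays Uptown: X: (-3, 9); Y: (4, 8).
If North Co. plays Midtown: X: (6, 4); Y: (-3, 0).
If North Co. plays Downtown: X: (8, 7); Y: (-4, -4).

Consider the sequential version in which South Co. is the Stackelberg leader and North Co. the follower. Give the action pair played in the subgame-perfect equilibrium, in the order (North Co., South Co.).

Work backward from North Co.'s decision.
- X: North Co. compares -3, 6, 8 and picks Downtown; South Co. would get 7.
- Y: North Co. compares 4, -3, -4 and picks Uptown; South Co. would get 8.
Among 7, 8, the best is 8 at Y. Subgame-perfect outcome: (Uptown, Y) with payoffs (4, 8).

(Uptown, Y)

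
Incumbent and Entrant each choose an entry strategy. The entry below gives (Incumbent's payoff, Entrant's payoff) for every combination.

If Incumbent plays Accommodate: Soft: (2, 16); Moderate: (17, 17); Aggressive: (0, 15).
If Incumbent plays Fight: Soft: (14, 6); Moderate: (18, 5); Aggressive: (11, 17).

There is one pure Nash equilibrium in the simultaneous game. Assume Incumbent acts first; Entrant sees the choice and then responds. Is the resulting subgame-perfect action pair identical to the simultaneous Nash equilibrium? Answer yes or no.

Work backward from Entrant's decision.
- Accommodate → Entrant plays Moderate (best of 16, 17, 15); Incumbent gets 17.
- Fight → Entrant plays Aggressive (best of 6, 5, 17); Incumbent gets 11.
Incumbent's induced payoffs are 17, 11, so Incumbent commits to Accommodate. Subgame-perfect outcome: (Accommodate, Moderate) with payoffs (17, 17).
Now find the simultaneous Nash equilibrium.
Incumbent's best replies: Soft→Fight; Moderate→Fight; Aggressive→Fight.
Entrant's best replies: Accommodate→Moderate; Fight→Aggressive.
The unique mutual best reply is (Fight, Aggressive), giving (11, 17).
Sequential outcome (Accommodate, Moderate) differs from the Nash profile (Fight, Aggressive).

no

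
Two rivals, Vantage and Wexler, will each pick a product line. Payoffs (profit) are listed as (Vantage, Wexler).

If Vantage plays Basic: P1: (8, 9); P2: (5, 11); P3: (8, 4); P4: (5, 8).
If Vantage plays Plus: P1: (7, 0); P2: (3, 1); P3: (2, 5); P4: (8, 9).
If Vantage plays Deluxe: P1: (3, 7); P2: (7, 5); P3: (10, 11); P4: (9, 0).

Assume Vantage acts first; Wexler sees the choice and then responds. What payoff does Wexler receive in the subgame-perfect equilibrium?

Backward induction with Vantage moving first.
- Basic → Wexler plays P2 (best of 9, 11, 4, 8); Vantage gets 5.
- Plus → Wexler plays P4 (best of 0, 1, 5, 9); Vantage gets 8.
- Deluxe → Wexler plays P3 (best of 7, 5, 11, 0); Vantage gets 10.
Among 5, 8, 10, the best is 10 at Deluxe. Subgame-perfect outcome: (Deluxe, P3) with payoffs (10, 11).

11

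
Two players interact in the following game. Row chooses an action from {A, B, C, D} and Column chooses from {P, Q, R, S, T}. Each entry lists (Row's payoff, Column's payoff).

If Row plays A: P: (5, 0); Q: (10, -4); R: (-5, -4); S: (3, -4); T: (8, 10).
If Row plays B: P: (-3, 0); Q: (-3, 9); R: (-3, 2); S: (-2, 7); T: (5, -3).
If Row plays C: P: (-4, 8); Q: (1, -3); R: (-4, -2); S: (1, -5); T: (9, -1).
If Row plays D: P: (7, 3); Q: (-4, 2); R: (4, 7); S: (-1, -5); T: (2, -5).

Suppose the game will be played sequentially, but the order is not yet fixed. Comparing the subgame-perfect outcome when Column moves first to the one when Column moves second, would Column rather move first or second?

second

If Row leads: Column's best replies are A→T, B→Q, C→P, D→R; Row's induced payoffs 8, -3, -4, 4; outcome (A, T), payoffs (8, 10).
If Column leads: Row's best replies are P→D, Q→A, R→D, S→A, T→C; Column's induced payoffs 3, -4, 7, -4, -1; outcome (D, R), payoffs (4, 7).
Column gets 7 moving first and 10 moving second, so Column prefers to move second.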